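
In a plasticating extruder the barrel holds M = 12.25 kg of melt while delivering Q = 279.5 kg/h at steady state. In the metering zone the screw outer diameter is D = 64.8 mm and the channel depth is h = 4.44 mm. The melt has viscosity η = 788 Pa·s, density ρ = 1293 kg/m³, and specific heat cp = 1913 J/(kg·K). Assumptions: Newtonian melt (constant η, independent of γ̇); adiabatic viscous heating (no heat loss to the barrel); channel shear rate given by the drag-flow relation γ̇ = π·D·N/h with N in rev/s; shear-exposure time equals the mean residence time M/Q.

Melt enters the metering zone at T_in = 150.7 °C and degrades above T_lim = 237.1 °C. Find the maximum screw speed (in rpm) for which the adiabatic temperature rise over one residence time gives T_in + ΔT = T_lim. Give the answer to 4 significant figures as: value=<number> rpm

value=54.25 rpm

Convert throughput: Q = 279.5 kg/h = 279.5/3600 = 0.0776389 kg/s
t_res = M / Q_s = 12.25 ÷ 0.0776389 = 157.782 s
Geometry in SI: D = 64.8 mm → 0.0648 m, h = 4.44 mm → 0.00444 m
Allowable rise: ΔT_a = T_lim − T_in = 237.1 − 150.7 = 86.4 K
γ̇_max² = ΔT_a·ρ·cp/(η·t_res) = 86.4·1293·1913/(788·157.782) = 1718.87 s⁻²
Take the square root: γ̇_max = √(1718.87) = 41.4593 s⁻¹
N_max = γ̇_max h / (πD) = 41.4593·0.00444/(π·0.0648) = 0.904233 rev/s → ×60 = 54.254 rpm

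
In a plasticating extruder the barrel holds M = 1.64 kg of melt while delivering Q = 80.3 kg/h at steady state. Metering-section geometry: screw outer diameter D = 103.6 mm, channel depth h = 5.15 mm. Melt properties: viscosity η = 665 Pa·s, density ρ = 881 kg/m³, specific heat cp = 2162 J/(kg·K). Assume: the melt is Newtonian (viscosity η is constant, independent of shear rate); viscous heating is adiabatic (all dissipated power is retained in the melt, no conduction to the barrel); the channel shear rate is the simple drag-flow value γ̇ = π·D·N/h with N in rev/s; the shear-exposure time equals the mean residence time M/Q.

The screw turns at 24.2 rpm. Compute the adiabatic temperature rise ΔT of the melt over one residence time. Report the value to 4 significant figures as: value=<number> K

Q_s = Q / 3600 = 80.3 / 3600 = 0.0223056 kg/s
t_res = M / Q_s = 1.64 ÷ 0.0223056 = 73.5243 s
D = 103.6 mm = 0.1036 m;  h = 5.15 mm = 0.00515 m;  N = 24.2 rpm / 60 = 0.403333 rev/s
Shear rate: γ̇ = πDN/h = π·0.1036·0.403333/0.00515 = 25.4898 s⁻¹
ΔT = η·γ̇²·t_res/(ρ·cp) = [665 × 25.4898² × 73.5243] / [881 × 2162] = 16.6784 K

value=16.68 K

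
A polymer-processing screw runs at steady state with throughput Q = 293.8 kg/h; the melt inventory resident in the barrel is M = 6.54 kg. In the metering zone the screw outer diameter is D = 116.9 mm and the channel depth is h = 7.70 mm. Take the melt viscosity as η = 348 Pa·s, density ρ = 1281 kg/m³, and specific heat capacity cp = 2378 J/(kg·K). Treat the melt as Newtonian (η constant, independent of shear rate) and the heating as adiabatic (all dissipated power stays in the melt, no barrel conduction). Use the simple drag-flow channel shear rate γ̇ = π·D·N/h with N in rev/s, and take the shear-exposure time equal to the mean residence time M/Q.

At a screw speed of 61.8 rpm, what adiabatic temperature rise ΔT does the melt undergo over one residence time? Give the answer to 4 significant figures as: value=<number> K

Throughput in SI: Q_s = 293.8 kg/h ÷ 3600 s/h = 0.0816111 kg/s
t_res = M / Q_s = 6.54 / 0.0816111 = 80.1361 s
Convert to SI: D = 0.1169 m, h = 0.0077 m, N = 61.8/60 = 1.03 rev/s
γ̇ = π·D·N / h = π · 0.1169 · 1.03 / 0.0077 = 49.1259 s⁻¹
ΔT = η·γ̇²·t_res/(ρ·cp) = [348 × 49.1259² × 80.1361] / [1281 × 2378] = 22.0937 K

value=22.09 K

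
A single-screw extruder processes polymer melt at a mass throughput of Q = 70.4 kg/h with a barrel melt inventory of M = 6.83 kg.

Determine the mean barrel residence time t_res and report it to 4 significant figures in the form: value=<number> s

Convert throughput: Q = 70.4 kg/h = 70.4/3600 = 0.0195556 kg/s
Mean residence time: t_res = M/Q_s = 6.83 kg / 0.0195556 kg/s = 349.261 s

value=349.3 s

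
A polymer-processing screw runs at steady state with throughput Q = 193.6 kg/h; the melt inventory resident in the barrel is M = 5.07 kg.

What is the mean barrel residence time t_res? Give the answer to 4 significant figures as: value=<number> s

value=94.28 s

Q_s = Q / 3600 = 193.6 / 3600 = 0.0537778 kg/s
t_res = M / Q_s = 5.07 / 0.0537778 = 94.2769 s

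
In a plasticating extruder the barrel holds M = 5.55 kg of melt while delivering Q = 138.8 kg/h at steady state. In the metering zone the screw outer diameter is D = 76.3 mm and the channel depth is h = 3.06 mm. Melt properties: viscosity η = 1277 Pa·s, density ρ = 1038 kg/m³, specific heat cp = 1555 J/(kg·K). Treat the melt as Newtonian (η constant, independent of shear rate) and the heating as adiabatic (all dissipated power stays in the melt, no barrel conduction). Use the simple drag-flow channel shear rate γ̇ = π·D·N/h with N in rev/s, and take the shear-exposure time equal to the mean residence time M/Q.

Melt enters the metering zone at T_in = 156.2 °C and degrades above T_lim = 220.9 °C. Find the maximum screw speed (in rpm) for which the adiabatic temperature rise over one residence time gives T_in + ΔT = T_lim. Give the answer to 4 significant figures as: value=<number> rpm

Throughput in SI: Q_s = 138.8 kg/h ÷ 3600 s/h = 0.0385556 kg/s
Mean residence time: t_res = M/Q_s = 5.55 kg / 0.0385556 kg/s = 143.948 s
D = 76.3 mm = 0.0763 m;  h = 3.06 mm = 0.00306 m
ΔT_a = T_lim − T_in = 220.9 − 156.2 = 64.7 K
γ̇_max² = ΔT_a·ρ·cp / (η·t_res) = [64.7 × 1038 × 1555] / [1277 × 143.948] = 568.114 s⁻²
Take the square root: γ̇_max = √(568.114) = 23.8351 s⁻¹
N_max = γ̇_max h / (πD) = 23.8351·0.00306/(π·0.0763) = 0.304274 rev/s → ×60 = 18.2564 rpm

value=18.26 rpm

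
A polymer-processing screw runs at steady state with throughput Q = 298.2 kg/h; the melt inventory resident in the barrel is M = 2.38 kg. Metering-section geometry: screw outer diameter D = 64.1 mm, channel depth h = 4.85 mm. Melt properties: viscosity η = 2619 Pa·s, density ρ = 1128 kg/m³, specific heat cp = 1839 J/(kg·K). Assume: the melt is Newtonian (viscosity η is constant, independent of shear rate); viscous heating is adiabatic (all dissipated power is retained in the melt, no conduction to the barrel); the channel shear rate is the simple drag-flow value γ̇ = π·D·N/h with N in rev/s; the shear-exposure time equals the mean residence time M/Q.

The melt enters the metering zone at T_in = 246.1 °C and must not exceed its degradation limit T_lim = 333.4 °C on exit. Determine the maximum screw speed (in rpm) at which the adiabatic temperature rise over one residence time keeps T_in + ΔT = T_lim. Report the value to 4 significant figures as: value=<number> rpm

Q_s = Q / 3600 = 298.2 / 3600 = 0.0828333 kg/s
t_res = M / Q_s = 2.38 / 0.0828333 = 28.7324 s
Geometry in SI: D = 64.1 mm → 0.0641 m, h = 4.85 mm → 0.00485 m
Allowable rise: ΔT_a = T_lim − T_in = 333.4 − 246.1 = 87.3 K
Invert ΔT = ηγ̇²t_res/(ρcp) for γ̇: γ̇_max² = ΔT_a ρ cp / (η t_res) = 87.3·1128·1839 / (2619·28.7324) = 2406.57 s⁻²
γ̇_max = √2406.57 = 49.0568 s⁻¹
Solve γ̇ = πDN/h for N: N_max = γ̇_max·h/(π·D) = 49.0568 × 0.00485 / (π × 0.0641) = 1.1815 rev/s = 70.8898 rpm

value=70.89 rpm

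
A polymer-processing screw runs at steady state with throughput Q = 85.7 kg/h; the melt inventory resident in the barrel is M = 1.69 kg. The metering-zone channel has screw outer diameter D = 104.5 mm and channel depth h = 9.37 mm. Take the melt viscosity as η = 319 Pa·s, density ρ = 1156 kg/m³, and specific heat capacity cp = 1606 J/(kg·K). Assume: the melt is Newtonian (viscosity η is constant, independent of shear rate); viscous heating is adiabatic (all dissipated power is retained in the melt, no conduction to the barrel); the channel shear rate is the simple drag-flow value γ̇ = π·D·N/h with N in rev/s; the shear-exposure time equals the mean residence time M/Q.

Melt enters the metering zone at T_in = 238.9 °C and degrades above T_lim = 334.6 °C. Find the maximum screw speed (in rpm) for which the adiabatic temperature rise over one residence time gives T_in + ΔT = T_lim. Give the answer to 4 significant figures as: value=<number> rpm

value=151.7 rpm

Throughput in SI: Q_s = 85.7 kg/h ÷ 3600 s/h = 0.0238056 kg/s
t_res = M / Q_s = 1.69 / 0.0238056 = 70.9918 s
D = 104.5 mm = 0.1045 m;  h = 9.37 mm = 0.00937 m
ΔT_a = T_lim − T_in = 334.6 − 238.9 = 95.7 K
γ̇_max² = ΔT_a·ρ·cp / (η·t_res) = [95.7 × 1156 × 1606] / [319 × 70.9918] = 7845.42 s⁻²
Take the square root: γ̇_max = √(7845.42) = 88.5744 s⁻¹
N_max = γ̇_max h / (πD) = 88.5744·0.00937/(π·0.1045) = 2.52803 rev/s → ×60 = 151.682 rpm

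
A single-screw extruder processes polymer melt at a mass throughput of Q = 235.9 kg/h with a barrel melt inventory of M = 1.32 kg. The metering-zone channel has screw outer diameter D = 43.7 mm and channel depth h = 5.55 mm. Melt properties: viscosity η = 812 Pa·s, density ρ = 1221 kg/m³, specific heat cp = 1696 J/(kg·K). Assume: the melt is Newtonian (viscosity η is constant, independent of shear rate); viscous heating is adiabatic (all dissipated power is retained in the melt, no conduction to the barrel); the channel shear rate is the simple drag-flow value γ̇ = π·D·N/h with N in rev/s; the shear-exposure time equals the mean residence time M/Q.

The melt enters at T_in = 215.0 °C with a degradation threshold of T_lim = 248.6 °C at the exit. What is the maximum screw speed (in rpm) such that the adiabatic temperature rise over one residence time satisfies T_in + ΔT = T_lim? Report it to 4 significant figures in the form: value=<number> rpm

Throughput in SI: Q_s = 235.9 kg/h ÷ 3600 s/h = 0.0655278 kg/s
Mean residence time: t_res = M/Q_s = 1.32 kg / 0.0655278 kg/s = 20.1441 s
Geometry in SI: D = 43.7 mm → 0.0437 m, h = 5.55 mm → 0.00555 m
Allowable rise: ΔT_a = T_lim − T_in = 248.6 − 215.0 = 33.6 K
γ̇_max² = ΔT_a·ρ·cp/(η·t_res) = 33.6·1221·1696/(812·20.1441) = 4253.79 s⁻²
Take the square root: γ̇_max = √(4253.79) = 65.2211 s⁻¹
N_max = γ̇_max h / (πD) = 65.2211·0.00555/(π·0.0437) = 2.63663 rev/s → ×60 = 158.198 rpm

value=158.2 rpm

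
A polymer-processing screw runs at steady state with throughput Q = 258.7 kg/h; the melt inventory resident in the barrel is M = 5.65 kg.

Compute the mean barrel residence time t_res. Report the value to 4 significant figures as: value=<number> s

value=78.62 s

Throughput in SI: Q_s = 258.7 kg/h ÷ 3600 s/h = 0.0718611 kg/s
Mean residence time: t_res = M/Q_s = 5.65 kg / 0.0718611 kg/s = 78.6239 s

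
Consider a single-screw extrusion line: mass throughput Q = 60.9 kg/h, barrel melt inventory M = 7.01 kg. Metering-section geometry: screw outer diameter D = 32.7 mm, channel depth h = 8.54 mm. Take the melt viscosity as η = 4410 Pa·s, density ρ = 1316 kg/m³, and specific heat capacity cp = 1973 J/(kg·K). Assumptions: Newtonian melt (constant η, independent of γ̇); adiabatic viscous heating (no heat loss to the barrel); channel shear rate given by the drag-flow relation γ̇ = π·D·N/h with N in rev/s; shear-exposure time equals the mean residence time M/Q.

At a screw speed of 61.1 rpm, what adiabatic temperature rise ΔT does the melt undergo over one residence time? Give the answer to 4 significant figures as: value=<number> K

value=105.6 K

Convert throughput: Q = 60.9 kg/h = 60.9/3600 = 0.0169167 kg/s
Mean residence time: t_res = M/Q_s = 7.01 kg / 0.0169167 kg/s = 414.384 s
D = 32.7 mm = 0.0327 m;  h = 8.54 mm = 0.00854 m;  N = 61.1 rpm / 60 = 1.01833 rev/s
γ̇ = π·D·N / h = π · 0.0327 · 1.01833 / 0.00854 = 12.2498 s⁻¹
ΔT = η·γ̇²·t_res / (ρ·cp) = 4410 · (12.2498)² · 414.384 / (1316 · 1973) = 105.613 K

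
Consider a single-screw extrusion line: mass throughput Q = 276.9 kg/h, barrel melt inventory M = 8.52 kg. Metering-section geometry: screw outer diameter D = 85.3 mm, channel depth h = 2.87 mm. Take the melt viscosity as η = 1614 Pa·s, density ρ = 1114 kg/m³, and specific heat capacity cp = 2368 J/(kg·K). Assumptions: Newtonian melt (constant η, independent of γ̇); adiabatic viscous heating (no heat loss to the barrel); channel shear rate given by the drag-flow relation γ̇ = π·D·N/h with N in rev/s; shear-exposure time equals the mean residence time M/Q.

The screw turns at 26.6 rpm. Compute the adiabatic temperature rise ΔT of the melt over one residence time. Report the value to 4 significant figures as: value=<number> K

value=116.1 K

Throughput in SI: Q_s = 276.9 kg/h ÷ 3600 s/h = 0.0769167 kg/s
t_res = M / Q_s = 8.52 ÷ 0.0769167 = 110.769 s
Geometry in metres: D = 85.3 mm → 0.0853 m, h = 2.87 mm → 0.00287 m; screw speed N = 26.6 rpm = 0.443333 rev/s
Shear rate: γ̇ = πDN/h = π·0.0853·0.443333/0.00287 = 41.395 s⁻¹
Adiabatic rise: ΔT = η γ̇² t_res / (ρ cp) = 1614·(41.395)²·110.769 / (1114·2368) = 116.132 K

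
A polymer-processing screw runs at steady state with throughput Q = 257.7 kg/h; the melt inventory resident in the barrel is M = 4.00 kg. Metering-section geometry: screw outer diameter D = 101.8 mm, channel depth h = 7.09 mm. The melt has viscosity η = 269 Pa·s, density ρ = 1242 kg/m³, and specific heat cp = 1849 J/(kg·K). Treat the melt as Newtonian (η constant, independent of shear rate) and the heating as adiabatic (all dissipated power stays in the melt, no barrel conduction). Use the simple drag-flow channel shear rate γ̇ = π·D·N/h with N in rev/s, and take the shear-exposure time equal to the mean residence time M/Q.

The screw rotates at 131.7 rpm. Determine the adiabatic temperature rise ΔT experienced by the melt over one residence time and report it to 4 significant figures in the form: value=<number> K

Convert throughput: Q = 257.7 kg/h = 257.7/3600 = 0.0715833 kg/s
Mean residence time: t_res = M/Q_s = 4.00 kg / 0.0715833 kg/s = 55.8789 s
Geometry in metres: D = 101.8 mm → 0.1018 m, h = 7.09 mm → 0.00709 m; screw speed N = 131.7 rpm = 2.195 rev/s
γ̇ = π D N / h = (π)(0.1018)(2.195) / 0.00709 = 99.0116 s⁻¹
Adiabatic rise: ΔT = η γ̇² t_res / (ρ cp) = 269·(99.0116)²·55.8789 / (1242·1849) = 64.1673 K

value=64.17 K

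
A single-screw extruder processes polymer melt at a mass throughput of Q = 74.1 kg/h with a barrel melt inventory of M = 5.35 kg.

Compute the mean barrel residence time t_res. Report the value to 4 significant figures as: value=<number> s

value=259.9 s

Throughput in SI: Q_s = 74.1 kg/h ÷ 3600 s/h = 0.0205833 kg/s
t_res = M / Q_s = 5.35 ÷ 0.0205833 = 259.919 s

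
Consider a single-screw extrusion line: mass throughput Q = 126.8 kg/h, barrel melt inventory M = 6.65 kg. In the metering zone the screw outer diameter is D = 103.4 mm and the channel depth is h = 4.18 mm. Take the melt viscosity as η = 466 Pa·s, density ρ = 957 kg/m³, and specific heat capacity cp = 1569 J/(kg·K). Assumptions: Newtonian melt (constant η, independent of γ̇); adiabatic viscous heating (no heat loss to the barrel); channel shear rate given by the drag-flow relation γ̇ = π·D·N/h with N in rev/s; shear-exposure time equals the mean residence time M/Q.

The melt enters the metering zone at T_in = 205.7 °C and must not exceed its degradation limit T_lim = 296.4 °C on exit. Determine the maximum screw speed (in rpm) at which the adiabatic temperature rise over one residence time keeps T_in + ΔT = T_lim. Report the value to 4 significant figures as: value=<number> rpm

Q_s = Q / 3600 = 126.8 / 3600 = 0.0352222 kg/s
Mean residence time: t_res = M/Q_s = 6.65 kg / 0.0352222 kg/s = 188.801 s
Convert to metres: D = 0.1034 m, h = 0.00418 m
Allowable rise: ΔT_a = T_lim − T_in = 296.4 − 205.7 = 90.7 K
γ̇_max² = ΔT_a·ρ·cp/(η·t_res) = 90.7·957·1569/(466·188.801) = 1547.93 s⁻²
Take the square root: γ̇_max = √(1547.93) = 39.3437 s⁻¹
Solve γ̇ = πDN/h for N: N_max = γ̇_max·h/(π·D) = 39.3437 × 0.00418 / (π × 0.1034) = 0.506269 rev/s = 30.3762 rpm

value=30.38 rpm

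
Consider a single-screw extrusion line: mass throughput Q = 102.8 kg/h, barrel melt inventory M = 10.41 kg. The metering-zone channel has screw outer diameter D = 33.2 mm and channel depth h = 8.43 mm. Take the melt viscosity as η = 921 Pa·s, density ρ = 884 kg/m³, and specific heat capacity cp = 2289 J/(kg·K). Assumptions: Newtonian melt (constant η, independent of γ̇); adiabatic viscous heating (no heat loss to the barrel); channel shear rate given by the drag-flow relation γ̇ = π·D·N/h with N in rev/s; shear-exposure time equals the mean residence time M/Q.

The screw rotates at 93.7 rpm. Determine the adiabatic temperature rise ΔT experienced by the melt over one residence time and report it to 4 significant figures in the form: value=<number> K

value=61.95 K

Throughput in SI: Q_s = 102.8 kg/h ÷ 3600 s/h = 0.0285556 kg/s
t_res = M / Q_s = 10.41 ÷ 0.0285556 = 364.553 s
Geometry in metres: D = 33.2 mm → 0.0332 m, h = 8.43 mm → 0.00843 m; screw speed N = 93.7 rpm = 1.56167 rev/s
γ̇ = π·D·N / h = π · 0.0332 · 1.56167 / 0.00843 = 19.3219 s⁻¹
ΔT = η·γ̇²·t_res/(ρ·cp) = [921 × 19.3219² × 364.553] / [884 × 2289] = 61.9468 K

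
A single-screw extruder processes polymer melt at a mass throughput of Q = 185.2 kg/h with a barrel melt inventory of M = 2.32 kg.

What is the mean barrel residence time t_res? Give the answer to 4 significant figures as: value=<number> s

value=45.10 s

Throughput in SI: Q_s = 185.2 kg/h ÷ 3600 s/h = 0.0514444 kg/s
t_res = M / Q_s = 2.32 ÷ 0.0514444 = 45.0972 s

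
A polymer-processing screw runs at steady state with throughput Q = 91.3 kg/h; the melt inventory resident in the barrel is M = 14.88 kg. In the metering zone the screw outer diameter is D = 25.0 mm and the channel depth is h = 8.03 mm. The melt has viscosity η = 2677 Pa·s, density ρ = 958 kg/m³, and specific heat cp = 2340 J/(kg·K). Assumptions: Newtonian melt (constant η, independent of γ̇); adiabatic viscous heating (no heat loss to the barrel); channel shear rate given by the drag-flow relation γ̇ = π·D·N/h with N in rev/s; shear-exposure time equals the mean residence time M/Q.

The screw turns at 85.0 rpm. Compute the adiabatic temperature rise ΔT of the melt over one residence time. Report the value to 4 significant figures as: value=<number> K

value=134.5 K

Convert throughput: Q = 91.3 kg/h = 91.3/3600 = 0.0253611 kg/s
Mean residence time: t_res = M/Q_s = 14.88 kg / 0.0253611 kg/s = 586.725 s
D = 25.0 mm = 0.025 m;  h = 8.03 mm = 0.00803 m;  N = 85.0 rpm / 60 = 1.41667 rev/s
γ̇ = π·D·N / h = π · 0.025 · 1.41667 / 0.00803 = 13.8561 s⁻¹
Adiabatic rise: ΔT = η γ̇² t_res / (ρ cp) = 2677·(13.8561)²·586.725 / (958·2340) = 134.52 K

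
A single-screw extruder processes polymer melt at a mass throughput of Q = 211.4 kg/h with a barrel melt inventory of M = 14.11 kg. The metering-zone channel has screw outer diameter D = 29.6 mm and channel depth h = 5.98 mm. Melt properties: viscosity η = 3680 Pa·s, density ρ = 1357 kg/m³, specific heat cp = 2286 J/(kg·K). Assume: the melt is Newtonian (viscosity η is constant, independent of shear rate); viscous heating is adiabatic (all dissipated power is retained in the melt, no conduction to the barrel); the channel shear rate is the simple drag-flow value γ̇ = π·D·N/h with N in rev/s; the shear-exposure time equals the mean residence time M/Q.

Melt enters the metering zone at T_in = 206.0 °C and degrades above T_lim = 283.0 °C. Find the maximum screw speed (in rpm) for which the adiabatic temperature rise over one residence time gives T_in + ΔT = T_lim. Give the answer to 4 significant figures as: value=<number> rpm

Throughput in SI: Q_s = 211.4 kg/h ÷ 3600 s/h = 0.0587222 kg/s
t_res = M / Q_s = 14.11 / 0.0587222 = 240.284 s
D = 29.6 mm = 0.0296 m;  h = 5.98 mm = 0.00598 m
Allowable rise: ΔT_a = T_lim − T_in = 283.0 − 206.0 = 77 K
Invert ΔT = ηγ̇²t_res/(ρcp) for γ̇: γ̇_max² = ΔT_a ρ cp / (η t_res) = 77·1357·2286 / (3680·240.284) = 270.131 s⁻²
γ̇_max = √270.131 = 16.4357 s⁻¹
Solve γ̇ = πDN/h for N: N_max = γ̇_max·h/(π·D) = 16.4357 × 0.00598 / (π × 0.0296) = 1.05693 rev/s = 63.4159 rpm

value=63.42 rpm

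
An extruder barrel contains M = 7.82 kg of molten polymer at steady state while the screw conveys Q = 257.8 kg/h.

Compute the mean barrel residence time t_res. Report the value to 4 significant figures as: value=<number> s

Q_s = Q / 3600 = 257.8 / 3600 = 0.0716111 kg/s
t_res = M / Q_s = 7.82 / 0.0716111 = 109.201 s

value=109.2 s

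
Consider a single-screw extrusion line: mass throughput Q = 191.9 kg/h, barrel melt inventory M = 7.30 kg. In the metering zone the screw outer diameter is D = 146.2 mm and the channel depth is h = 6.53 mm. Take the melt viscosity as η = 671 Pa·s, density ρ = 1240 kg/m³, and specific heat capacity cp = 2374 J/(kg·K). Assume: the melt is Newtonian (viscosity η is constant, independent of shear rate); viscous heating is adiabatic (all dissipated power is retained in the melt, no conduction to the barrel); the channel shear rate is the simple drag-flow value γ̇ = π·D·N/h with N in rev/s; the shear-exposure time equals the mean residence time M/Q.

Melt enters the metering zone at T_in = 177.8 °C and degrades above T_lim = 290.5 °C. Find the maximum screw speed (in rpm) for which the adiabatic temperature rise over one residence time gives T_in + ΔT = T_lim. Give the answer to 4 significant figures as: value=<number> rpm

value=51.26 rpm

Throughput in SI: Q_s = 191.9 kg/h ÷ 3600 s/h = 0.0533056 kg/s
Mean residence time: t_res = M/Q_s = 7.30 kg / 0.0533056 kg/s = 136.946 s
Convert to metres: D = 0.1462 m, h = 0.00653 m
Allowable rise: ΔT_a = T_lim − T_in = 290.5 − 177.8 = 112.7 K
γ̇_max² = ΔT_a·ρ·cp / (η·t_res) = [112.7 × 1240 × 2374] / [671 × 136.946] = 3610.38 s⁻²
Take the square root: γ̇_max = √(3610.38) = 60.0865 s⁻¹
Solve γ̇ = πDN/h for N: N_max = γ̇_max·h/(π·D) = 60.0865 × 0.00653 / (π × 0.1462) = 0.854265 rev/s = 51.2559 rpm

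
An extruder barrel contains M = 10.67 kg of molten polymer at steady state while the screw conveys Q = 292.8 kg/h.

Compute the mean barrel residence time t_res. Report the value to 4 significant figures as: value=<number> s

Throughput in SI: Q_s = 292.8 kg/h ÷ 3600 s/h = 0.0813333 kg/s
Mean residence time: t_res = M/Q_s = 10.67 kg / 0.0813333 kg/s = 131.189 s

value=131.2 s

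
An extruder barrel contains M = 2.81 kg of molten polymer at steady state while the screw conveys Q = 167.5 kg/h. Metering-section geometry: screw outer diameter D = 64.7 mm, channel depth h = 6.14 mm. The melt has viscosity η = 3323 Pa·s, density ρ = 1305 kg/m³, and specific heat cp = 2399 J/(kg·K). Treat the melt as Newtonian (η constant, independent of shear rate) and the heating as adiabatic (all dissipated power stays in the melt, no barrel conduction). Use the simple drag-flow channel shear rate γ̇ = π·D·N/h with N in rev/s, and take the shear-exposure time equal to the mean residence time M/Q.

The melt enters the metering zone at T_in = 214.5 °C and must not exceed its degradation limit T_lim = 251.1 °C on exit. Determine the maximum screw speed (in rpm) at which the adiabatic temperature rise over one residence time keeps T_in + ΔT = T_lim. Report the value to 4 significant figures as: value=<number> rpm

value=43.31 rpm

Convert throughput: Q = 167.5 kg/h = 167.5/3600 = 0.0465278 kg/s
Mean residence time: t_res = M/Q_s = 2.81 kg / 0.0465278 kg/s = 60.394 s
D = 64.7 mm = 0.0647 m;  h = 6.14 mm = 0.00614 m
Allowable rise: ΔT_a = T_lim − T_in = 251.1 − 214.5 = 36.6 K
γ̇_max² = ΔT_a·ρ·cp/(η·t_res) = 36.6·1305·2399/(3323·60.394) = 570.949 s⁻²
Take the square root: γ̇_max = √(570.949) = 23.8945 s⁻¹
N_max = γ̇_max·h / (π·D) = 23.8945 · 0.00614 / (π · 0.0647) = 0.721793 rev/s = 43.3076 rpm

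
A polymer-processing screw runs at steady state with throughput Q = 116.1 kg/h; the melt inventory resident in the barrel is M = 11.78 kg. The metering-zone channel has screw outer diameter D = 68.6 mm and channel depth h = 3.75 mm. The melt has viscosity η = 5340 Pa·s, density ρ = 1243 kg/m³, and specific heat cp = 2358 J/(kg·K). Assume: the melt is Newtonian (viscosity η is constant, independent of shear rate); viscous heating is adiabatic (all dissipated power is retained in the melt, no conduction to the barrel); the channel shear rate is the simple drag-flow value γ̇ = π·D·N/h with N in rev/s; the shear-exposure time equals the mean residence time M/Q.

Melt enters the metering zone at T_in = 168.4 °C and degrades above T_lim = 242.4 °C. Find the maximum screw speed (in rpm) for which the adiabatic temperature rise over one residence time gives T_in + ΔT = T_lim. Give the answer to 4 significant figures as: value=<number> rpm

value=11.01 rpm

Convert throughput: Q = 116.1 kg/h = 116.1/3600 = 0.03225 kg/s
t_res = M / Q_s = 11.78 / 0.03225 = 365.271 s
D = 68.6 mm = 0.0686 m;  h = 3.75 mm = 0.00375 m
ΔT_a = T_lim − T_in = 242.4 °C − 168.4 °C = 74 K
γ̇_max² = ΔT_a·ρ·cp/(η·t_res) = 74·1243·2358/(5340·365.271) = 111.196 s⁻²
Take the square root: γ̇_max = √(111.196) = 10.545 s⁻¹
N_max = γ̇_max·h / (π·D) = 10.545 · 0.00375 / (π · 0.0686) = 0.183486 rev/s = 11.0091 rpm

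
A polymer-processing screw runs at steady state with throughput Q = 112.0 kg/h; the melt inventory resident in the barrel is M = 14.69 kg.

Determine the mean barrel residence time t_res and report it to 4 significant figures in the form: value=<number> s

value=472.2 s

Throughput in SI: Q_s = 112.0 kg/h ÷ 3600 s/h = 0.0311111 kg/s
t_res = M / Q_s = 14.69 / 0.0311111 = 472.179 s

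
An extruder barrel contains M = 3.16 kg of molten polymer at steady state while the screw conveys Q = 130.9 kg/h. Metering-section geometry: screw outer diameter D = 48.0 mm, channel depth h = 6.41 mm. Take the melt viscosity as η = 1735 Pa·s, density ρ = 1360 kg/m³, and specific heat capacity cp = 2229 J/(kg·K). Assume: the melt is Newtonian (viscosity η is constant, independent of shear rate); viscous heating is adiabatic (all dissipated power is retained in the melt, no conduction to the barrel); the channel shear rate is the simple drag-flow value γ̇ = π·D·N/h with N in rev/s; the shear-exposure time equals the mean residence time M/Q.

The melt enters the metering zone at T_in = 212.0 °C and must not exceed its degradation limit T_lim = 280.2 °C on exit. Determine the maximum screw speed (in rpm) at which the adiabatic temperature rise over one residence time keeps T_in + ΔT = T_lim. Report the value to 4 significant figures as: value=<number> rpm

Convert throughput: Q = 130.9 kg/h = 130.9/3600 = 0.0363611 kg/s
t_res = M / Q_s = 3.16 ÷ 0.0363611 = 86.906 s
Convert to metres: D = 0.048 m, h = 0.00641 m
ΔT_a = T_lim − T_in = 280.2 °C − 212.0 °C = 68.2 K
γ̇_max² = ΔT_a·ρ·cp/(η·t_res) = 68.2·1360·2229/(1735·86.906) = 1371.15 s⁻²
Take the square root: γ̇_max = √(1371.15) = 37.029 s⁻¹
N_max = γ̇_max h / (πD) = 37.029·0.00641/(π·0.048) = 1.57402 rev/s → ×60 = 94.4409 rpm

value=94.44 rpm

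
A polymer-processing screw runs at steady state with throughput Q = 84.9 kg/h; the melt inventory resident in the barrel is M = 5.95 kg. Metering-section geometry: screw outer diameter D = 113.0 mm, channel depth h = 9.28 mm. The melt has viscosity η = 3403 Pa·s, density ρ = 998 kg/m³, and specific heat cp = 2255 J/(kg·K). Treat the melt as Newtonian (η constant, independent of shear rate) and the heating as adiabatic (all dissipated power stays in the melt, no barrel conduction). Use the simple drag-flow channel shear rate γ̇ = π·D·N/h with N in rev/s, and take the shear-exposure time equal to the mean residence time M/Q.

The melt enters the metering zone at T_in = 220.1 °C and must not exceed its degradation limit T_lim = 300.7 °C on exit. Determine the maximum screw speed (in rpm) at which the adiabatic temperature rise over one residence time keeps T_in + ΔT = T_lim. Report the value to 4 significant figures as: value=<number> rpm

value=22.80 rpm

Throughput in SI: Q_s = 84.9 kg/h ÷ 3600 s/h = 0.0235833 kg/s
t_res = M / Q_s = 5.95 / 0.0235833 = 252.297 s
Geometry in SI: D = 113.0 mm → 0.113 m, h = 9.28 mm → 0.00928 m
ΔT_a = T_lim − T_in = 300.7 − 220.1 = 80.6 K
γ̇_max² = ΔT_a·ρ·cp / (η·t_res) = [80.6 × 998 × 2255] / [3403 × 252.297] = 211.27 s⁻²
γ̇_max = sqrt(211.27) = 14.5351 s⁻¹
N_max = γ̇_max h / (πD) = 14.5351·0.00928/(π·0.113) = 0.379961 rev/s → ×60 = 22.7977 rpm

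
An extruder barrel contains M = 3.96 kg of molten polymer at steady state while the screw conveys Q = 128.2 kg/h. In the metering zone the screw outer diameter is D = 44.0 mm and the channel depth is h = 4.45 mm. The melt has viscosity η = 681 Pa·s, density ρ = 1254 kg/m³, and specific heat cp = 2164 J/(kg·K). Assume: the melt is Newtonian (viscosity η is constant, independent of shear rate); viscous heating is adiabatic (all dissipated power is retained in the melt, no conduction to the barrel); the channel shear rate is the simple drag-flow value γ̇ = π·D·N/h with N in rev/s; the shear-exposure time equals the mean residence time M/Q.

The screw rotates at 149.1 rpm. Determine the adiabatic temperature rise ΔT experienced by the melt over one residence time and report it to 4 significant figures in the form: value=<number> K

Throughput in SI: Q_s = 128.2 kg/h ÷ 3600 s/h = 0.0356111 kg/s
Mean residence time: t_res = M/Q_s = 3.96 kg / 0.0356111 kg/s = 111.201 s
Convert to SI: D = 0.044 m, h = 0.00445 m, N = 149.1/60 = 2.485 rev/s
γ̇ = π D N / h = (π)(0.044)(2.485) / 0.00445 = 77.1914 s⁻¹
Adiabatic rise: ΔT = η γ̇² t_res / (ρ cp) = 681·(77.1914)²·111.201 / (1254·2164) = 166.28 K

value=166.3 K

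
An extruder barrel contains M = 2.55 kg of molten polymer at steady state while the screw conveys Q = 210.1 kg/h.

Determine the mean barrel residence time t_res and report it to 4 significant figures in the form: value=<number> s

Throughput in SI: Q_s = 210.1 kg/h ÷ 3600 s/h = 0.0583611 kg/s
t_res = M / Q_s = 2.55 ÷ 0.0583611 = 43.6935 s

value=43.69 s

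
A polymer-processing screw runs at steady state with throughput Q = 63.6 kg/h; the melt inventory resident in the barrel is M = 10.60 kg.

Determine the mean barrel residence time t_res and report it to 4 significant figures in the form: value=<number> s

Convert throughput: Q = 63.6 kg/h = 63.6/3600 = 0.0176667 kg/s
t_res = M / Q_s = 10.60 ÷ 0.0176667 = 600 s

value=600.0 s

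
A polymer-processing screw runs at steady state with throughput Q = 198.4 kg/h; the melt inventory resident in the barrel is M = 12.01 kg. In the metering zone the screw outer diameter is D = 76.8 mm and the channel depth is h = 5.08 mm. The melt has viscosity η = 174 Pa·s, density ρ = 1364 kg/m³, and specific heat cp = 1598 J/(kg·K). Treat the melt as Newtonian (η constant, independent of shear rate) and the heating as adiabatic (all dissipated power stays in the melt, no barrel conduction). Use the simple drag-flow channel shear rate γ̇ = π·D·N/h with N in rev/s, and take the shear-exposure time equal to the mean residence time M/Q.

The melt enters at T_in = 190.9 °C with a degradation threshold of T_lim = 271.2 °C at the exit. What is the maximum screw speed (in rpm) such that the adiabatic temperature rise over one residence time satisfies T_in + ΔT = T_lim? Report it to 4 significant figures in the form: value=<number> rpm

value=85.83 rpm

Q_s = Q / 3600 = 198.4 / 3600 = 0.0551111 kg/s
Mean residence time: t_res = M/Q_s = 12.01 kg / 0.0551111 kg/s = 217.923 s
D = 76.8 mm = 0.0768 m;  h = 5.08 mm = 0.00508 m
Allowable rise: ΔT_a = T_lim − T_in = 271.2 − 190.9 = 80.3 K
Invert ΔT = ηγ̇²t_res/(ρcp) for γ̇: γ̇_max² = ΔT_a ρ cp / (η t_res) = 80.3·1364·1598 / (174·217.923) = 4615.87 s⁻²
Take the square root: γ̇_max = √(4615.87) = 67.9402 s⁻¹
N_max = γ̇_max h / (πD) = 67.9402·0.00508/(π·0.0768) = 1.43047 rev/s → ×60 = 85.8283 rpm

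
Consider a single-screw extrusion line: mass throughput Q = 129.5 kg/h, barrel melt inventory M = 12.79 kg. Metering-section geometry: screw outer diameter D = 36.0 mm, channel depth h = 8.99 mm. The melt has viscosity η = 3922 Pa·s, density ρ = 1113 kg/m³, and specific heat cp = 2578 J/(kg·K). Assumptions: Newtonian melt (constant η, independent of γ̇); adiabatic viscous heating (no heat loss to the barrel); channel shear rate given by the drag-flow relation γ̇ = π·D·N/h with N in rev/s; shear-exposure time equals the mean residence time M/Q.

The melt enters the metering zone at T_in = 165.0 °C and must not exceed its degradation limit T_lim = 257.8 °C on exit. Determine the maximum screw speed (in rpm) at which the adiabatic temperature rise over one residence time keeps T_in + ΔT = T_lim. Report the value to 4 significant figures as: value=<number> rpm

value=65.90 rpm

Q_s = Q / 3600 = 129.5 / 3600 = 0.0359722 kg/s
t_res = M / Q_s = 12.79 / 0.0359722 = 355.552 s
D = 36.0 mm = 0.036 m;  h = 8.99 mm = 0.00899 m
ΔT_a = T_lim − T_in = 257.8 °C − 165.0 °C = 92.8 K
γ̇_max² = ΔT_a·ρ·cp/(η·t_res) = 92.8·1113·2578/(3922·355.552) = 190.948 s⁻²
Take the square root: γ̇_max = √(190.948) = 13.8184 s⁻¹
N_max = γ̇_max·h / (π·D) = 13.8184 · 0.00899 / (π · 0.036) = 1.09841 rev/s = 65.9047 rpm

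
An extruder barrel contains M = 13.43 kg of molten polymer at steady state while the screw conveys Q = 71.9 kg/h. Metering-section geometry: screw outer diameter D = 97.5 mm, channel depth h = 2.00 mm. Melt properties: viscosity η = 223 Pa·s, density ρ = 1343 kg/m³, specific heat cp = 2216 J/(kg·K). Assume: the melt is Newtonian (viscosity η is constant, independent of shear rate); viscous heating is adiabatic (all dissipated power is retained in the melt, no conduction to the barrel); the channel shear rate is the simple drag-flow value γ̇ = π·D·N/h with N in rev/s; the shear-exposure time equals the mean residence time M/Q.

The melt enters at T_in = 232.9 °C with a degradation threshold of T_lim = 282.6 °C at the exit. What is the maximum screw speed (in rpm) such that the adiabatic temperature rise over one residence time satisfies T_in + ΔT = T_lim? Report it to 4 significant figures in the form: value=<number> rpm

Q_s = Q / 3600 = 71.9 / 3600 = 0.0199722 kg/s
Mean residence time: t_res = M/Q_s = 13.43 kg / 0.0199722 kg/s = 672.434 s
Geometry in SI: D = 97.5 mm → 0.0975 m, h = 2.00 mm → 0.002 m
ΔT_a = T_lim − T_in = 282.6 °C − 232.9 °C = 49.7 K
γ̇_max² = ΔT_a·ρ·cp / (η·t_res) = [49.7 × 1343 × 2216] / [223 × 672.434] = 986.388 s⁻²
γ̇_max = sqrt(986.388) = 31.4068 s⁻¹
Solve γ̇ = πDN/h for N: N_max = γ̇_max·h/(π·D) = 31.4068 × 0.002 / (π × 0.0975) = 0.205069 rev/s = 12.3041 rpm

value=12.30 rpm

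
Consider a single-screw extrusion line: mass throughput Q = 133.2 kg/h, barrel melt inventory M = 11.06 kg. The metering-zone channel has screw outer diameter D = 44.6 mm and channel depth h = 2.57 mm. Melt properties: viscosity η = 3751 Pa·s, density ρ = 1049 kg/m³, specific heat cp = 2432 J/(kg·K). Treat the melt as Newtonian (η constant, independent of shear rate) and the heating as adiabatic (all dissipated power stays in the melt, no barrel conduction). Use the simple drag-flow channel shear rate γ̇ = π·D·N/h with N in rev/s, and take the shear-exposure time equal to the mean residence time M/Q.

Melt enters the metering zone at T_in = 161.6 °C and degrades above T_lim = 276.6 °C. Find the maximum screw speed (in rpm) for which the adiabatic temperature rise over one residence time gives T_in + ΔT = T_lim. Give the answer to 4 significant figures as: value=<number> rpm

value=17.80 rpm

Q_s = Q / 3600 = 133.2 / 3600 = 0.037 kg/s
Mean residence time: t_res = M/Q_s = 11.06 kg / 0.037 kg/s = 298.919 s
Convert to metres: D = 0.0446 m, h = 0.00257 m
ΔT_a = T_lim − T_in = 276.6 − 161.6 = 115 K
Invert ΔT = ηγ̇²t_res/(ρcp) for γ̇: γ̇_max² = ΔT_a ρ cp / (η t_res) = 115·1049·2432 / (3751·298.919) = 261.659 s⁻²
γ̇_max = √261.659 = 16.1759 s⁻¹
N_max = γ̇_max·h / (π·D) = 16.1759 · 0.00257 / (π · 0.0446) = 0.296699 rev/s = 17.802 rpm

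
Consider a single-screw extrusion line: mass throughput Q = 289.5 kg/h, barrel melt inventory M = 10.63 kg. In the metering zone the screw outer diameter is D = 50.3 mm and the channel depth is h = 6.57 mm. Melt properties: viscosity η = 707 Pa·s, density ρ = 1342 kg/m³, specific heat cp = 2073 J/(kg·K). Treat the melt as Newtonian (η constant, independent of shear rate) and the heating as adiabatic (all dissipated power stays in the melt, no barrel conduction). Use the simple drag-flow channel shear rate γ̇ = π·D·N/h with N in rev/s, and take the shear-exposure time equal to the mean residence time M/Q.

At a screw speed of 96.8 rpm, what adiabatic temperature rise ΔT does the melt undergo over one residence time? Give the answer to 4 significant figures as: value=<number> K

Q_s = Q / 3600 = 289.5 / 3600 = 0.0804167 kg/s
Mean residence time: t_res = M/Q_s = 10.63 kg / 0.0804167 kg/s = 132.187 s
Geometry in metres: D = 50.3 mm → 0.0503 m, h = 6.57 mm → 0.00657 m; screw speed N = 96.8 rpm = 1.61333 rev/s
Shear rate: γ̇ = πDN/h = π·0.0503·1.61333/0.00657 = 38.804 s⁻¹
ΔT = η·γ̇²·t_res / (ρ·cp) = 707 · (38.804)² · 132.187 / (1342 · 2073) = 50.5834 K

value=50.58 K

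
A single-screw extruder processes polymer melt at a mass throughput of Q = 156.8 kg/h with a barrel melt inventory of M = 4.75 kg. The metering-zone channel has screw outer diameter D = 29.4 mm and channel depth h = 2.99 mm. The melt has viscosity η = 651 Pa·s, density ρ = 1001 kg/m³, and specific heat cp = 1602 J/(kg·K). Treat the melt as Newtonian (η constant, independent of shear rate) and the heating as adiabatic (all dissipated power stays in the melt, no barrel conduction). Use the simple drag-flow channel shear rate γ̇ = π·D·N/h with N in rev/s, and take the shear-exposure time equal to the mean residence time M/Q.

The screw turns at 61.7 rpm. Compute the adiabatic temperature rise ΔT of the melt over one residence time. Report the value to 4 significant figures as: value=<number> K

Convert throughput: Q = 156.8 kg/h = 156.8/3600 = 0.0435556 kg/s
Mean residence time: t_res = M/Q_s = 4.75 kg / 0.0435556 kg/s = 109.056 s
Geometry in metres: D = 29.4 mm → 0.0294 m, h = 2.99 mm → 0.00299 m; screw speed N = 61.7 rpm = 1.02833 rev/s
Shear rate: γ̇ = πDN/h = π·0.0294·1.02833/0.00299 = 31.7658 s⁻¹
ΔT = η·γ̇²·t_res / (ρ·cp) = 651 · (31.7658)² · 109.056 / (1001 · 1602) = 44.6739 K

value=44.67 K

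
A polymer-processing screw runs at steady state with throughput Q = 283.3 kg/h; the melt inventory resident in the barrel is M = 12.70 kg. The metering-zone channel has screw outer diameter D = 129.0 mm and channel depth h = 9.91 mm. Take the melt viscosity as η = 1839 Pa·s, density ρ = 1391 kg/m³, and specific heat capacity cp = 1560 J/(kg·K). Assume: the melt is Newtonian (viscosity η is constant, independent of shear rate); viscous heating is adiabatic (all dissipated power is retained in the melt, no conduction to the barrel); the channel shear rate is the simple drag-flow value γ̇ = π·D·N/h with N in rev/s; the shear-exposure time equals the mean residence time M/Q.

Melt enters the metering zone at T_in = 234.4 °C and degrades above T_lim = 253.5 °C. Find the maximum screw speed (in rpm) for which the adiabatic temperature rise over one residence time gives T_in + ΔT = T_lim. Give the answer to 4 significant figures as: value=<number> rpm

Convert throughput: Q = 283.3 kg/h = 283.3/3600 = 0.0786944 kg/s
t_res = M / Q_s = 12.70 / 0.0786944 = 161.384 s
Convert to metres: D = 0.129 m, h = 0.00991 m
ΔT_a = T_lim − T_in = 253.5 − 234.4 = 19.1 K
γ̇_max² = ΔT_a·ρ·cp / (η·t_res) = [19.1 × 1391 × 1560] / [1839 × 161.384] = 139.651 s⁻²
γ̇_max = sqrt(139.651) = 11.8174 s⁻¹
N_max = γ̇_max h / (πD) = 11.8174·0.00991/(π·0.129) = 0.288972 rev/s → ×60 = 17.3383 rpm

value=17.34 rpm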